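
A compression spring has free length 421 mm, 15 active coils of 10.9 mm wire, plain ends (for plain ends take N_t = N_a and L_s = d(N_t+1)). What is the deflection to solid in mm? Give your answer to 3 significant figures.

N_t = 15; L_s = 10.9·16 = 174.4 mm
δ_solid = L₀ − L_s = 421 − 174.4 = 246.6 mm

247 mm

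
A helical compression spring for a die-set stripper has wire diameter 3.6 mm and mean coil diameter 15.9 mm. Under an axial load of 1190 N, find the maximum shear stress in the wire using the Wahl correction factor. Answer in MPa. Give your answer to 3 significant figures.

Spring index C = D/d = 15.9/3.6 = 4.4167
K_W = (4C−1)/(4C−4) + 0.615/C = 16.667/13.667 + 0.1392 = 1.3588
τ₀ = 8FD/(πd³) = 8·1190·15.9/(π·3.6³) = 151368/146.57 = 1032.7 MPa
τ_max = K·τ₀ = 1.3588 × 1032.7 = 1403.2 MPa

1400 MPa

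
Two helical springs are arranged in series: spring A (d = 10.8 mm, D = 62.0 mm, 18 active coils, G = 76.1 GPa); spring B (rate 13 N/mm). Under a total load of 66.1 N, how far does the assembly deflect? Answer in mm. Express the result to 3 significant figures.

7.28 mm

k_A = Gd⁴/(8D³N_a) = (76.1×10³)(10.8⁴)/(8·62.0³·18) = 30.168 N/mm
Series: 1/k_eq = 1/30.168 + 1/13 = 0.11007; k_eq = 9.085 N/mm
δ = F/k_eq = 66.1/9.085 = 7.2757 mm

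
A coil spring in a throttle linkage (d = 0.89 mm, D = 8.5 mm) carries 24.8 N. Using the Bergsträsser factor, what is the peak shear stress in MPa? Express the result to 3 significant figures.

870 MPa

Spring index C = D/d = 8.5/0.89 = 9.5506
K_B = (4C+2)/(4C−3) = 40.202/35.202 = 1.1420
τ₀ = 8FD/(πd³) = 8·24.8·8.5/(π·0.89³) = 1686.4/2.2147 = 761.45 MPa
τ_max = K·τ₀ = 1.1420 × 761.45 = 869.6 MPa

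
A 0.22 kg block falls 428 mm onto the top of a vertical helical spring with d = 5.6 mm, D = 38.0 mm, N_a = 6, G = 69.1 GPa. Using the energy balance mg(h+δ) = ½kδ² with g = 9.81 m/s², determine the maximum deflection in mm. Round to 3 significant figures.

k = Gd⁴/(8D³N_a) = (69.1×10³)(5.6⁴)/(8·38.0³·6) = 25.801 N/mm
W = mg = 0.22 × 9.81 = 2.1582 N
½kδ² − Wδ − Wh = 0 → δ = (W + √(W² + 2kWh))/k
δ = (2.1582 + √(4.6578 + 47665.4))/25.801 = (2.1582 + 218.33)/25.801 = 8.5459 mm

8.55 mm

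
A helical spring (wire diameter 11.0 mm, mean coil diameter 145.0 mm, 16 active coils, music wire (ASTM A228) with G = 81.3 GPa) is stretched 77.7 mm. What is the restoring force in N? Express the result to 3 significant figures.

237 N

k = Gd⁴/(8D³N_a) = (81.3×10³)(11.0⁴)/(8·145.0³·16) = 3.0503 N/mm
F = k·δ = 3.0503 × 77.7 = 237.01 N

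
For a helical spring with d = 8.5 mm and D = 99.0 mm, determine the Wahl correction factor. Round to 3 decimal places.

C = D/d = 99.0/8.5 = 11.6471
K_W = (4C−1)/(4C−4) + 0.615/C = 45.588/42.588 + 0.0528 = 1.1232

1.123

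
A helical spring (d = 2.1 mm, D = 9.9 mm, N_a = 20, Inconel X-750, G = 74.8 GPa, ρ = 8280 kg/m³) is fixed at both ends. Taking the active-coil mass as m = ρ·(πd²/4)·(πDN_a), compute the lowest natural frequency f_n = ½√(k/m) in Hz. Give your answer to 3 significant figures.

k = Gd⁴/(8D³N_a) = (74.8×10³)(2.1⁴)/(8·9.9³·20) = 9.3703 N/mm = 9370.3 N/m
Wire length L = πDN_a = π·9.9·20 = 622.04 mm
m = ρ·(πd²/4)·L = 8280 × 3.4636×10⁻⁶ m² × 0.62204 m = 0.017839 kg
f_n = ½√(k/m) = 0.5·√(9370.3/0.017839) = 0.5·√(5.2527e+05) = 362.38 Hz

362 Hz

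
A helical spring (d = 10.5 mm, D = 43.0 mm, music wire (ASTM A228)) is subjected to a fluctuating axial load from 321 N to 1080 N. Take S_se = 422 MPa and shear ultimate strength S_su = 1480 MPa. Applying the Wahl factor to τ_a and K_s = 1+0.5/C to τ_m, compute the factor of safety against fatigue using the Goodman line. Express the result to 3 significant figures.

5.93

C = D/d = 43.0/10.5 = 4.0952; K_W = (4C−1)/(4C−4)+0.615/C = 1.3925; K_s = 1+0.5/C = 1.1221
F_a = (F_max−F_min)/2 = 379.5 N; F_m = (F_max+F_min)/2 = 700.5 N
τ_a = K_W·8F_aD/(πd³) = 1.3925 × 35.897 = 49.985 MPa
τ_m = K_s·8F_mD/(πd³) = 1.1221 × 66.26 = 74.349 MPa
Goodman: 1/n_f = τ_a/S_se + τ_m/S_su = 49.985/422 + 74.349/1480 = 0.11845 + 0.05024 = 0.16868
n_f = 1/0.16868 = 5.928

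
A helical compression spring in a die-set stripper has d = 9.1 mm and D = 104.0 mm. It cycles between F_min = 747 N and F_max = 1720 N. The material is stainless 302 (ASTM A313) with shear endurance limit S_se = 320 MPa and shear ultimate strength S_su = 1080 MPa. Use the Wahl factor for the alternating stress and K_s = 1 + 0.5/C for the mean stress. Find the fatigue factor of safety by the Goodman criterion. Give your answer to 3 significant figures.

C = D/d = 104.0/9.1 = 11.4286; K_W = (4C−1)/(4C−4)+0.615/C = 1.1257; K_s = 1+0.5/C = 1.0437
F_a = (F_max−F_min)/2 = 486.5 N; F_m = (F_max+F_min)/2 = 1233.5 N
τ_a = K_W·8F_aD/(πd³) = 1.1257 × 170.97 = 192.47 MPa
τ_m = K_s·8F_mD/(πd³) = 1.0437 × 433.5 = 452.46 MPa
Goodman: 1/n_f = τ_a/S_se + τ_m/S_su = 192.47/320 + 452.46/1080 = 0.60147 + 0.41895 = 1.0204
n_f = 1/1.0204 = 0.98

0.980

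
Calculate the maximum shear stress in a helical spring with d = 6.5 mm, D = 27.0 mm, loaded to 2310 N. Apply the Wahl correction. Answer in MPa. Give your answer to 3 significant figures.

801 MPa

Spring index C = D/d = 27.0/6.5 = 4.1538
K_W = (4C−1)/(4C−4) + 0.615/C = 15.615/12.615 + 0.1481 = 1.3859
τ₀ = 8FD/(πd³) = 8·2310·27.0/(π·6.5³) = 498960/862.76 = 578.33 MPa
τ_max = K·τ₀ = 1.3859 × 578.33 = 801.48 MPa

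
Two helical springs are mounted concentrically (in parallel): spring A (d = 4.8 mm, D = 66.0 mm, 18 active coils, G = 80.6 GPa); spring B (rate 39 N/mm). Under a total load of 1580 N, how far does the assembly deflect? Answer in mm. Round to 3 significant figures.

39.5 mm

k_A = Gd⁴/(8D³N_a) = (80.6×10³)(4.8⁴)/(8·66.0³·18) = 1.0335 N/mm
Parallel: k_eq = 1.0335 + 39 = 40.033 N/mm
δ = F/k_eq = 1580/40.033 = 39.467 mm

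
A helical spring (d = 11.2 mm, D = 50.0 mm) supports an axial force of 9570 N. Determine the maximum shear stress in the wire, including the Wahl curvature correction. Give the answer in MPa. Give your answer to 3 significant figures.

Spring index C = D/d = 50.0/11.2 = 4.4643
K_W = (4C−1)/(4C−4) + 0.615/C = 16.857/13.857 + 0.1378 = 1.3543
τ₀ = 8FD/(πd³) = 8·9570·50.0/(π·11.2³) = 3.828e+06/4413.7 = 867.3 MPa
τ_max = K·τ₀ = 1.3543 × 867.3 = 1174.5 MPa

1170 MPa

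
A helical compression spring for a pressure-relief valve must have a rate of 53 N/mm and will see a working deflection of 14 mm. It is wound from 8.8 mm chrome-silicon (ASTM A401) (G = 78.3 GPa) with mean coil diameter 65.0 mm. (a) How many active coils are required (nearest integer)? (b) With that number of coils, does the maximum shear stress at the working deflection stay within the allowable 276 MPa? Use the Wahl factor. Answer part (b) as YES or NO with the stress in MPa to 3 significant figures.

N_a = Gd⁴/(8D³k) = (78.3×10³)(8.8⁴)/(8·65.0³·53) = 4.033 → N_a = 4
Actual rate k = Gd⁴/(8D³·4) = 53.432 N/mm
Working load F = kδ = 53.432·14 = 748.05 N
C = 65.0/8.8 = 7.3864; K_W = (4C−1)/(4C−4)+0.615/C = 1.2007
τ_max = K_W·8FD/(πd³) = 1.2007·181.69 = 218.16 MPa
τ_max ≤ 276 MPa → acceptable

(a) 4 coils; (b) YES, τ_max = 218 MPa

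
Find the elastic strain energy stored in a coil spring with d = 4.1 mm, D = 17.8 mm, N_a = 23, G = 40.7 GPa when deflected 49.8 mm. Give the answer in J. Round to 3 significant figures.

k = Gd⁴/(8D³N_a) = (40.7×10³)(4.1⁴)/(8·17.8³·23) = 11.083 N/mm
U = ½kδ² = 0.5 × 11.083 × 49.8² = 13743 N·mm = 13.743 J

13.7 J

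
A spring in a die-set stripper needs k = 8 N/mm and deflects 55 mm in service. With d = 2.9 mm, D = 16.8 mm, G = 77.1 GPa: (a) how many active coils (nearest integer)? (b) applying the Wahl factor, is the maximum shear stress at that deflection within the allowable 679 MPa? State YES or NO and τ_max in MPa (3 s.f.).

(a) 18 coils; (b) NO, τ_max = 973 MPa

N_a = Gd⁴/(8D³k) = (77.1×10³)(2.9⁴)/(8·16.8³·8) = 17.97 → N_a = 18
Actual rate k = Gd⁴/(8D³·18) = 7.9865 N/mm
Working load F = kδ = 7.9865·55 = 439.26 N
C = 16.8/2.9 = 5.7931; K_W = (4C−1)/(4C−4)+0.615/C = 1.2626
τ_max = K_W·8FD/(πd³) = 1.2626·770.5 = 972.86 MPa
τ_max > 679 MPa → exceeds allowable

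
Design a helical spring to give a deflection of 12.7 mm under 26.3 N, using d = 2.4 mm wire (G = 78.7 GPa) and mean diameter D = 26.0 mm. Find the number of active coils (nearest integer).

Required rate k = F/δ = 26.3/12.7 = 2.0709 N/mm
N_a = Gd⁴/(8D³k) = (78.7×10³ × 2.4⁴)/(8 × 26.0³ × 2.0709)
    = 2.61108e+06 / 291180 = 8.967 → 9 coils

9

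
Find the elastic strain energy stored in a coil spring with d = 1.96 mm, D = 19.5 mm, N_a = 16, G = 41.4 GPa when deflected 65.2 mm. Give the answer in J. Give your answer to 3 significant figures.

k = Gd⁴/(8D³N_a) = (41.4×10³)(1.96⁴)/(8·19.5³·16) = 0.64374 N/mm
U = ½kδ² = 0.5 × 0.64374 × 65.2² = 1368.3 N·mm = 1.3683 J

1.37 J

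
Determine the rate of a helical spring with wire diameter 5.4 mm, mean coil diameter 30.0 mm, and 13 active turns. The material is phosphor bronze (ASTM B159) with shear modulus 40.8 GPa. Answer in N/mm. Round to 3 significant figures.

k = Gd⁴/(8D³N_a) = (40.8×10³ × 5.4⁴) / (8 × 30.0³ × 13)
  = 3.46925e+07 / 2.808e+06 = 12.355 N/mm

12.4 N/mm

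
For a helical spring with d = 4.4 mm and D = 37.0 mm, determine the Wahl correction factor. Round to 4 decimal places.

1.1744

C = D/d = 37.0/4.4 = 8.4091
K_W = (4C−1)/(4C−4) + 0.615/C = 32.636/29.636 + 0.0731 = 1.1744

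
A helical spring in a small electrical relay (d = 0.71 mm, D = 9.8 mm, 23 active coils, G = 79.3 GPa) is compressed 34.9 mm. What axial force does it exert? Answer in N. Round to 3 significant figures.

4.06 N

k = Gd⁴/(8D³N_a) = (79.3×10³)(0.71⁴)/(8·9.8³·23) = 0.11636 N/mm
F = k·δ = 0.11636 × 34.9 = 4.061 N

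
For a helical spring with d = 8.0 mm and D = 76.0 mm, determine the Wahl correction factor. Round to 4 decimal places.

C = D/d = 76.0/8.0 = 9.5000
K_W = (4C−1)/(4C−4) + 0.615/C = 37.000/34.000 + 0.0647 = 1.1530

1.1530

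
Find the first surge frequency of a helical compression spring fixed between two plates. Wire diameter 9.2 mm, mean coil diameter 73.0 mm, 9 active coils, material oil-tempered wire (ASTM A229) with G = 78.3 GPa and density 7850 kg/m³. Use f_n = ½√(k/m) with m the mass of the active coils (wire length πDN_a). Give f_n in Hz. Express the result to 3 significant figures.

k = Gd⁴/(8D³N_a) = (78.3×10³)(9.2⁴)/(8·73.0³·9) = 20.027 N/mm = 20027 N/m
Wire length L = πDN_a = π·73.0·9 = 2064 mm
m = ρ·(πd²/4)·L = 7850 × 66.476×10⁻⁶ m² × 2.064 m = 1.0771 kg
f_n = ½√(k/m) = 0.5·√(20027/1.0771) = 0.5·√(18594) = 68.179 Hz

68.2 Hz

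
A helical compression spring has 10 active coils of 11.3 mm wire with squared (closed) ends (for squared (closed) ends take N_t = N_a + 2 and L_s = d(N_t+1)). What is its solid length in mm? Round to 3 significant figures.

147 mm

squared (closed) ends: N_t = N_a + 2 = 10 + 2 = 12
L_s = d·(N_t+1) = 11.3 × 13 = 146.9 mm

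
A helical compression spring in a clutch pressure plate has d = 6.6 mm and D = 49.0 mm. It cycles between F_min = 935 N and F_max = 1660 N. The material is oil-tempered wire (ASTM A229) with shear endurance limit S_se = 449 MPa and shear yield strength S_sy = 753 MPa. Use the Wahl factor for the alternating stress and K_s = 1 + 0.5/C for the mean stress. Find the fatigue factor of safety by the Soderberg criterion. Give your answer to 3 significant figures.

0.821

C = D/d = 49.0/6.6 = 7.4242; K_W = (4C−1)/(4C−4)+0.615/C = 1.1996; K_s = 1+0.5/C = 1.0673
F_a = (F_max−F_min)/2 = 362.5 N; F_m = (F_max+F_min)/2 = 1297.5 N
τ_a = K_W·8F_aD/(πd³) = 1.1996 × 157.33 = 188.73 MPa
τ_m = K_s·8F_mD/(πd³) = 1.0673 × 563.13 = 601.06 MPa
Soderberg: 1/n_f = τ_a/S_se + τ_m/S_sy = 188.73/449 + 601.06/753 = 0.42034 + 0.79822 = 1.2186
n_f = 1/1.2186 = 0.8206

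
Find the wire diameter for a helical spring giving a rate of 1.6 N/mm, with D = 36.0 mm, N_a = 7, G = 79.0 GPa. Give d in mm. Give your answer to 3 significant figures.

d = (8D³N_a·k / G)^(1/4) = (8·36.0³·7·1.6 / (79.0×10³))^0.25
  = (52.916)^0.25 = 2.6971 mm

2.70 mm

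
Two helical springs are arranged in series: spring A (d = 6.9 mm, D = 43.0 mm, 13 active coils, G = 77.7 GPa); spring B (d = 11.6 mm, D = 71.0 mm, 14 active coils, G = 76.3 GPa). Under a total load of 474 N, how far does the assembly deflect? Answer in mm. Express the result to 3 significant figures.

k_A = Gd⁴/(8D³N_a) = (77.7×10³)(6.9⁴)/(8·43.0³·13) = 21.3 N/mm
k_B = Gd⁴/(8D³N_a) = (76.3×10³)(11.6⁴)/(8·71.0³·14) = 34.464 N/mm
Series: 1/k_eq = 1/21.3 + 1/34.464 = 0.075964; k_eq = 13.164 N/mm
δ = F/k_eq = 474/13.164 = 36.007 mm

36.0 mm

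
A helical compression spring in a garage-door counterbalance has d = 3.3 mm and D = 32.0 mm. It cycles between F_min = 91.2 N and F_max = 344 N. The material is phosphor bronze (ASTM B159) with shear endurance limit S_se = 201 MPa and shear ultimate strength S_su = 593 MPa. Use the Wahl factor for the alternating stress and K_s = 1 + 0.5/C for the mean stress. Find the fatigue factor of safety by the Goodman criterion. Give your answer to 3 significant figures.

C = D/d = 32.0/3.3 = 9.6970; K_W = (4C−1)/(4C−4)+0.615/C = 1.1497; K_s = 1+0.5/C = 1.0516
F_a = (F_max−F_min)/2 = 126.4 N; F_m = (F_max+F_min)/2 = 217.6 N
τ_a = K_W·8F_aD/(πd³) = 1.1497 × 286.61 = 329.51 MPa
τ_m = K_s·8F_mD/(πd³) = 1.0516 × 493.41 = 518.85 MPa
Goodman: 1/n_f = τ_a/S_se + τ_m/S_su = 329.51/201 + 518.85/593 = 1.63934 + 0.87496 = 2.5143
n_f = 1/2.5143 = 0.3977

0.398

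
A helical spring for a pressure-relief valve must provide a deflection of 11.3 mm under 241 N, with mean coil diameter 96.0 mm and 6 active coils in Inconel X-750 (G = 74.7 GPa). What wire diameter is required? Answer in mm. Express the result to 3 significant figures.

Required rate k = F/δ = 241/11.3 = 21.327 N/mm
d = (8D³N_a·k / G)^(1/4) = (8·96.0³·6·21.327 / (74.7×10³))^0.25
  = (12125)^0.25 = 10.4934 mm

10.5 mm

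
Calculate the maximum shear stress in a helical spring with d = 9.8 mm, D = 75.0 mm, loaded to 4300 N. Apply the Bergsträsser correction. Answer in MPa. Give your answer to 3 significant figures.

Spring index C = D/d = 75.0/9.8 = 7.6531
K_B = (4C+2)/(4C−3) = 32.612/27.612 = 1.1811
τ₀ = 8FD/(πd³) = 8·4300·75.0/(π·9.8³) = 2.58e+06/2956.8 = 872.55 MPa
τ_max = K·τ₀ = 1.1811 × 872.55 = 1030.6 MPa

1030 MPa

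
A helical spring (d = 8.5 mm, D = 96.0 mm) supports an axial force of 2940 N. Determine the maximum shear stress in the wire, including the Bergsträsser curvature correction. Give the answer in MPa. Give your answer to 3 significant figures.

Spring index C = D/d = 96.0/8.5 = 11.2941
K_B = (4C+2)/(4C−3) = 47.176/42.176 = 1.1185
τ₀ = 8FD/(πd³) = 8·2940·96.0/(π·8.5³) = 2.25792e+06/1929.3 = 1170.3 MPa
τ_max = K·τ₀ = 1.1185 × 1170.3 = 1309.1 MPa

1310 MPa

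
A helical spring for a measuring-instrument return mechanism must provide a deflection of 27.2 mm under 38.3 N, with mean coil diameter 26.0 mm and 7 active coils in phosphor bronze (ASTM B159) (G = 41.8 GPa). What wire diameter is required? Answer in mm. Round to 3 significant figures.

2.40 mm

Required rate k = F/δ = 38.3/27.2 = 1.4081 N/mm
d = (8D³N_a·k / G)^(1/4) = (8·26.0³·7·1.4081 / (41.8×10³))^0.25
  = (33.156)^0.25 = 2.3996 mm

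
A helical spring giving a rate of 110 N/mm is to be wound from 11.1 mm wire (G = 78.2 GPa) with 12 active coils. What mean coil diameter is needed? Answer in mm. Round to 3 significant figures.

48.3 mm

D = (Gd⁴/(8N_a·k))^(1/3) = (78.2×10³·11.1⁴/(8·12·110))^(1/3)
  = (112418)^(1/3) = 48.2627 mm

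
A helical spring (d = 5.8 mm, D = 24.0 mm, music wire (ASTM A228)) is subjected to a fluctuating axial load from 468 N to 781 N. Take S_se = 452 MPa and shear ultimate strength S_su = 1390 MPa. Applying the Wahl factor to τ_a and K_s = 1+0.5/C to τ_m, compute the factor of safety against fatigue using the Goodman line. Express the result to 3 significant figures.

3.24

C = D/d = 24.0/5.8 = 4.1379; K_W = (4C−1)/(4C−4)+0.615/C = 1.3876; K_s = 1+0.5/C = 1.1208
F_a = (F_max−F_min)/2 = 156.5 N; F_m = (F_max+F_min)/2 = 624.5 N
τ_a = K_W·8F_aD/(πd³) = 1.3876 × 49.021 = 68.023 MPa
τ_m = K_s·8F_mD/(πd³) = 1.1208 × 195.61 = 219.25 MPa
Goodman: 1/n_f = τ_a/S_se + τ_m/S_su = 68.023/452 + 219.25/1390 = 0.15049 + 0.15773 = 0.30823
n_f = 1/0.30823 = 3.244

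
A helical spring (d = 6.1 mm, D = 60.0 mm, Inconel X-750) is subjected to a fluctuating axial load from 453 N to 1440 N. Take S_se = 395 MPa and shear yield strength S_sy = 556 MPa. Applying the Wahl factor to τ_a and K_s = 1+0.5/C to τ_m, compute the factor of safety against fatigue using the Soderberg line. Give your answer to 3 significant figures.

0.461

C = D/d = 60.0/6.1 = 9.8361; K_W = (4C−1)/(4C−4)+0.615/C = 1.1474; K_s = 1+0.5/C = 1.0508
F_a = (F_max−F_min)/2 = 493.5 N; F_m = (F_max+F_min)/2 = 946.5 N
τ_a = K_W·8F_aD/(πd³) = 1.1474 × 332.19 = 381.16 MPa
τ_m = K_s·8F_mD/(πd³) = 1.0508 × 637.12 = 669.51 MPa
Soderberg: 1/n_f = τ_a/S_se + τ_m/S_sy = 381.16/395 + 669.51/556 = 0.96496 + 1.20415 = 2.1691
n_f = 1/2.1691 = 0.461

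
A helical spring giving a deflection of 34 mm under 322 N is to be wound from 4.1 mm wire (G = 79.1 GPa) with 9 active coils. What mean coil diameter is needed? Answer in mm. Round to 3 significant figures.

Required rate k = F/δ = 322/34 = 9.4706 N/mm
D = (Gd⁴/(8N_a·k))^(1/3) = (79.1×10³·4.1⁴/(8·9·9.4706))^(1/3)
  = (32779.5)^(1/3) = 32.0037 mm

32.0 mm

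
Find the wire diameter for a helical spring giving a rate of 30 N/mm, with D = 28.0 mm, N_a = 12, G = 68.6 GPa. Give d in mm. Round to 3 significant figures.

d = (8D³N_a·k / G)^(1/4) = (8·28.0³·12·30 / (68.6×10³))^0.25
  = (921.6)^0.25 = 5.5098 mm

5.51 mm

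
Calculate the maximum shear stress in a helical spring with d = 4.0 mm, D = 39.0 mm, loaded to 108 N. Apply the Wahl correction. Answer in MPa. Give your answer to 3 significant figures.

193 MPa

Spring index C = D/d = 39.0/4.0 = 9.7500
K_W = (4C−1)/(4C−4) + 0.615/C = 38.000/35.000 + 0.0631 = 1.1488
τ₀ = 8FD/(πd³) = 8·108·39.0/(π·4.0³) = 33696/201.06 = 167.59 MPa
τ_max = K·τ₀ = 1.1488 × 167.59 = 192.53 MPa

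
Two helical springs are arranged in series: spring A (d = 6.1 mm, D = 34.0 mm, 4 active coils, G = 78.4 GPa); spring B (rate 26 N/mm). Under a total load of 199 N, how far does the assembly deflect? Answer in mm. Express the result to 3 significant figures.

k_A = Gd⁴/(8D³N_a) = (78.4×10³)(6.1⁴)/(8·34.0³·4) = 86.308 N/mm
Series: 1/k_eq = 1/86.308 + 1/26 = 0.050048; k_eq = 19.981 N/mm
δ = F/k_eq = 199/19.981 = 9.9596 mm

9.96 mm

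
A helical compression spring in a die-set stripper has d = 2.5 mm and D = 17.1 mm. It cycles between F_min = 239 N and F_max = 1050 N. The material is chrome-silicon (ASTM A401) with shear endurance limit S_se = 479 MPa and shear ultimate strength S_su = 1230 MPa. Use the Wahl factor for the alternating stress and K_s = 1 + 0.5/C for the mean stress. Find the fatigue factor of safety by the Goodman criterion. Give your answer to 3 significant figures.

C = D/d = 17.1/2.5 = 6.8400; K_W = (4C−1)/(4C−4)+0.615/C = 1.2183; K_s = 1+0.5/C = 1.0731
F_a = (F_max−F_min)/2 = 405.5 N; F_m = (F_max+F_min)/2 = 644.5 N
τ_a = K_W·8F_aD/(πd³) = 1.2183 × 1130.1 = 1376.8 MPa
τ_m = K_s·8F_mD/(πd³) = 1.0731 × 1796.1 = 1927.4 MPa
Goodman: 1/n_f = τ_a/S_se + τ_m/S_su = 1376.8/479 + 1927.4/1230 = 2.87435 + 1.56702 = 4.4414
n_f = 1/4.4414 = 0.2252

0.225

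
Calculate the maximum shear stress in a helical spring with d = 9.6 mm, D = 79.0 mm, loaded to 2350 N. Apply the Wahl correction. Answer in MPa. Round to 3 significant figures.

Spring index C = D/d = 79.0/9.6 = 8.2292
K_W = (4C−1)/(4C−4) + 0.615/C = 31.917/28.917 + 0.0747 = 1.1785
τ₀ = 8FD/(πd³) = 8·2350·79.0/(π·9.6³) = 1.4852e+06/2779.5 = 534.34 MPa
τ_max = K·τ₀ = 1.1785 × 534.34 = 629.71 MPa

630 MPa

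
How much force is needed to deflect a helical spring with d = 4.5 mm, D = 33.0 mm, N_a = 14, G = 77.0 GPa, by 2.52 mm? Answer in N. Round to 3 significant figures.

k = Gd⁴/(8D³N_a) = (77.0×10³)(4.5⁴)/(8·33.0³·14) = 7.8448 N/mm
F = k·δ = 7.8448 × 2.52 = 19.769 N

19.8 N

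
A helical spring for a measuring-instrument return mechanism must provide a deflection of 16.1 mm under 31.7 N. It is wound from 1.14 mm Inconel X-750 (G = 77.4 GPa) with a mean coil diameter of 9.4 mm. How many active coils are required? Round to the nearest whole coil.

Required rate k = F/δ = 31.7/16.1 = 1.9689 N/mm
N_a = Gd⁴/(8D³k) = (77.4×10³ × 1.14⁴)/(8 × 9.4³ × 1.9689)
    = 130726 / 13083 = 9.992 → 10 coils

10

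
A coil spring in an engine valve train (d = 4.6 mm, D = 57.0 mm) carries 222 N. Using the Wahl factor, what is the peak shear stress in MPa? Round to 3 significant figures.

Spring index C = D/d = 57.0/4.6 = 12.3913
K_W = (4C−1)/(4C−4) + 0.615/C = 48.565/45.565 + 0.0496 = 1.1155
τ₀ = 8FD/(πd³) = 8·222·57.0/(π·4.6³) = 101232/305.79 = 331.05 MPa
τ_max = K·τ₀ = 1.1155 × 331.05 = 369.28 MPa

369 MPa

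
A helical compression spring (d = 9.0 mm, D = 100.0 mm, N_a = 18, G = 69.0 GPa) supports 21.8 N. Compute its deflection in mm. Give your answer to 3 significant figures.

6.93 mm

k = Gd⁴/(8D³N_a) = (69.0×10³)(9.0⁴)/(8·100.0³·18) = 3.1438 N/mm
δ = F/k = 21.8 / 3.1438 = 6.9343 mm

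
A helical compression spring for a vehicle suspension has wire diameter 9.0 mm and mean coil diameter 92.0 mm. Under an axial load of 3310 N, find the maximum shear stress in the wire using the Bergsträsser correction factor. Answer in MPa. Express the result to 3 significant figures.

1200 MPa

Spring index C = D/d = 92.0/9.0 = 10.2222
K_B = (4C+2)/(4C−3) = 42.889/37.889 = 1.1320
τ₀ = 8FD/(πd³) = 8·3310·92.0/(π·9.0³) = 2.43616e+06/2290.2 = 1063.7 MPa
τ_max = K·τ₀ = 1.1320 × 1063.7 = 1204.1 MPa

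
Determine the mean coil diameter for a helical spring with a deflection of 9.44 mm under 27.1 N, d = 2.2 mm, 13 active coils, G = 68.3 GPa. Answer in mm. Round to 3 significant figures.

Required rate k = F/δ = 27.1/9.44 = 2.8708 N/mm
D = (Gd⁴/(8N_a·k))^(1/3) = (68.3×10³·2.2⁴/(8·13·2.8708))^(1/3)
  = (5358.96)^(1/3) = 17.4996 mm

17.5 mm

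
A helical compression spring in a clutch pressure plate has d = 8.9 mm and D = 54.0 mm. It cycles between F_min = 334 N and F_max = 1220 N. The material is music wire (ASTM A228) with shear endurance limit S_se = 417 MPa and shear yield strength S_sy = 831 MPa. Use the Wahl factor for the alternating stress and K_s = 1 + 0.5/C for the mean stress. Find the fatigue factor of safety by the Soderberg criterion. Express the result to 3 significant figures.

C = D/d = 54.0/8.9 = 6.0674; K_W = (4C−1)/(4C−4)+0.615/C = 1.2494; K_s = 1+0.5/C = 1.0824
F_a = (F_max−F_min)/2 = 443 N; F_m = (F_max+F_min)/2 = 777 N
τ_a = K_W·8F_aD/(πd³) = 1.2494 × 86.411 = 107.96 MPa
τ_m = K_s·8F_mD/(πd³) = 1.0824 × 151.56 = 164.05 MPa
Soderberg: 1/n_f = τ_a/S_se + τ_m/S_sy = 107.96/417 + 164.05/831 = 0.25889 + 0.19741 = 0.45631
n_f = 1/0.45631 = 2.192

2.19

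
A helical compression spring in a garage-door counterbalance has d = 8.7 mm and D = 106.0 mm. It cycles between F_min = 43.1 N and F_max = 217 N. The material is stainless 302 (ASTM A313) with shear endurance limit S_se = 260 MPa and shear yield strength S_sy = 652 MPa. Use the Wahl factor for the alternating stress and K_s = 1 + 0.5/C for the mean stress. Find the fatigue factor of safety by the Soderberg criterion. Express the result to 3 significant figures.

4.20

C = D/d = 106.0/8.7 = 12.1839; K_W = (4C−1)/(4C−4)+0.615/C = 1.1175; K_s = 1+0.5/C = 1.0410
F_a = (F_max−F_min)/2 = 86.95 N; F_m = (F_max+F_min)/2 = 130.05 N
τ_a = K_W·8F_aD/(πd³) = 1.1175 × 35.642 = 39.831 MPa
τ_m = K_s·8F_mD/(πd³) = 1.0410 × 53.309 = 55.496 MPa
Soderberg: 1/n_f = τ_a/S_se + τ_m/S_sy = 39.831/260 + 55.496/652 = 0.15320 + 0.08512 = 0.23831
n_f = 1/0.23831 = 4.196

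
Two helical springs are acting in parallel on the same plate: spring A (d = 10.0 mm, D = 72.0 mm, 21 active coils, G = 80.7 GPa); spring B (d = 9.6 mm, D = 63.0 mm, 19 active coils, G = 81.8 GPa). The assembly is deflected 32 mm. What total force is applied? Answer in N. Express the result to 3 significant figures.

997 N

k_A = Gd⁴/(8D³N_a) = (80.7×10³)(10.0⁴)/(8·72.0³·21) = 12.87 N/mm
k_B = Gd⁴/(8D³N_a) = (81.8×10³)(9.6⁴)/(8·63.0³·19) = 18.28 N/mm
Parallel: k_eq = 12.87 + 18.28 = 31.15 N/mm
F = k_eq·δ = 31.15·32 = 996.78 N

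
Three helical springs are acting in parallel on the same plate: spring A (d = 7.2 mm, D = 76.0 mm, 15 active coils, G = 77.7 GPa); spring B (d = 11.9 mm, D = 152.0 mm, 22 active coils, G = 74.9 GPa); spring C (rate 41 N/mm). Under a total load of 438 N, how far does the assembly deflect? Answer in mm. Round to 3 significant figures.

k_A = Gd⁴/(8D³N_a) = (77.7×10³)(7.2⁴)/(8·76.0³·15) = 3.964 N/mm
k_B = Gd⁴/(8D³N_a) = (74.9×10³)(11.9⁴)/(8·152.0³·22) = 2.4301 N/mm
Parallel: k_eq = 3.964 + 2.4301 + 41 = 47.394 N/mm
δ = F/k_eq = 438/47.394 = 9.2417 mm

9.24 mm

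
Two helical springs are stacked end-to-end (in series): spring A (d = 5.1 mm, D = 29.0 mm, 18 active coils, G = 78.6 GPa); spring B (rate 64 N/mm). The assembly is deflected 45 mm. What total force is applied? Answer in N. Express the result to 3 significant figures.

551 N

k_A = Gd⁴/(8D³N_a) = (78.6×10³)(5.1⁴)/(8·29.0³·18) = 15.141 N/mm
Series: 1/k_eq = 1/15.141 + 1/64 = 0.081672; k_eq = 12.244 N/mm
F = k_eq·δ = 12.244·45 = 550.98 N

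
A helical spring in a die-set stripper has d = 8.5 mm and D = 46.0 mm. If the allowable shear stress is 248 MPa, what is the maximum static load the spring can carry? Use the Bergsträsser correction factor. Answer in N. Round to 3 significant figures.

1030 N

C = D/d = 46.0/8.5 = 5.4118
K_B = (4C+2)/(4C−3) = 23.647/18.647 = 1.2681
τ_max = K·8FD/(πd³) → F_max = τ_allow·πd³/(8DK)
F_max = 248·π·8.5³/(8·46.0·1.2681) = 4.7847e+05/466.68 = 1025.3 N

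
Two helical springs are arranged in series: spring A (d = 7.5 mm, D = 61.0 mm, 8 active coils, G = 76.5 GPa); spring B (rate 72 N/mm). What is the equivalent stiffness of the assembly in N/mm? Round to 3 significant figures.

13.5 N/mm

k_A = Gd⁴/(8D³N_a) = (76.5×10³)(7.5⁴)/(8·61.0³·8) = 16.662 N/mm
Series: 1/k_eq = 1/16.662 + 1/72 = 0.073904; k_eq = 13.531 N/mm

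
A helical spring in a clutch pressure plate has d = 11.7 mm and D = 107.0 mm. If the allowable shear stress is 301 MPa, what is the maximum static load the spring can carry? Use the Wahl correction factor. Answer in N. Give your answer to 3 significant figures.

1530 N

C = D/d = 107.0/11.7 = 9.1453
K_W = (4C−1)/(4C−4) + 0.615/C = 35.581/32.581 + 0.0672 = 1.1593
τ_max = K·8FD/(πd³) → F_max = τ_allow·πd³/(8DK)
F_max = 301·π·11.7³/(8·107.0·1.1593) = 1.5145e+06/992.38 = 1526.1 N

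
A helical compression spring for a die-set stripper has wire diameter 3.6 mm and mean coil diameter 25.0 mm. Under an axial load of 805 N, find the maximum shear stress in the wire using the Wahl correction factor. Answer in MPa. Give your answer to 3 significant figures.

1330 MPa

Spring index C = D/d = 25.0/3.6 = 6.9444
K_W = (4C−1)/(4C−4) + 0.615/C = 26.778/23.778 + 0.0886 = 1.2147
τ₀ = 8FD/(πd³) = 8·805·25.0/(π·3.6³) = 161000/146.57 = 1098.4 MPa
τ_max = K·τ₀ = 1.2147 × 1098.4 = 1334.3 MPa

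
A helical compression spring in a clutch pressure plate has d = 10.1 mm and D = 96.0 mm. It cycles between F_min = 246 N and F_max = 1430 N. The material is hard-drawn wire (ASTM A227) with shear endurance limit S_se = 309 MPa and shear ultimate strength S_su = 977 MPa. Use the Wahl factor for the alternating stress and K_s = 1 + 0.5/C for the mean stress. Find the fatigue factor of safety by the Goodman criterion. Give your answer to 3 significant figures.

C = D/d = 96.0/10.1 = 9.5050; K_W = (4C−1)/(4C−4)+0.615/C = 1.1529; K_s = 1+0.5/C = 1.0526
F_a = (F_max−F_min)/2 = 592 N; F_m = (F_max+F_min)/2 = 838 N
τ_a = K_W·8F_aD/(πd³) = 1.1529 × 140.47 = 161.94 MPa
τ_m = K_s·8F_mD/(πd³) = 1.0526 × 198.83 = 209.29 MPa
Goodman: 1/n_f = τ_a/S_se + τ_m/S_su = 161.94/309 + 209.29/977 = 0.52408 + 0.21422 = 0.7383
n_f = 1/0.7383 = 1.354

1.35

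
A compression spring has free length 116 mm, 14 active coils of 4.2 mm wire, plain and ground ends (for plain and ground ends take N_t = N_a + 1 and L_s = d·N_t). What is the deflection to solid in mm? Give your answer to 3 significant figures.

N_t = 15; L_s = 4.2·15 = 63 mm
δ_solid = L₀ − L_s = 116 − 63 = 53 mm

53.0 mm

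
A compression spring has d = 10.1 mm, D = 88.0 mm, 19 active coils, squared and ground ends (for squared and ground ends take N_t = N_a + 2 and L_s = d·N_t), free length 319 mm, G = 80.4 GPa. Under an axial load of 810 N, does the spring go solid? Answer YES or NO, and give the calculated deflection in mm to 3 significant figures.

k = Gd⁴/(8D³N_a) = (80.4×10³)(10.1⁴)/(8·88.0³·19) = 8.077 N/mm
N_t = 21; L_s = 10.1·21 = 212.1 mm; δ_solid = L₀ − L_s = 319 − 212.1 = 106.9 mm
δ = F/k = 810/8.077 = 100.28 mm
δ < δ_solid → spring does not go solid

NO, δ = 100 mm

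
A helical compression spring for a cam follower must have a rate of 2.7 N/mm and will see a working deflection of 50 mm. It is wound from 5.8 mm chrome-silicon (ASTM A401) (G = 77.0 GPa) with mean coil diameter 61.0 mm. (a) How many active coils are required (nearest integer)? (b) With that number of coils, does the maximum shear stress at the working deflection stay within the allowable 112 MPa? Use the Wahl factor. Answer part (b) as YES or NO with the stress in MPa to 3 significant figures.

N_a = Gd⁴/(8D³k) = (77.0×10³)(5.8⁴)/(8·61.0³·2.7) = 17.77 → N_a = 18
Actual rate k = Gd⁴/(8D³·18) = 2.6659 N/mm
Working load F = kδ = 2.6659·50 = 133.3 N
C = 61.0/5.8 = 10.5172; K_W = (4C−1)/(4C−4)+0.615/C = 1.1373
τ_max = K_W·8FD/(πd³) = 1.1373·106.12 = 120.69 MPa
τ_max > 112 MPa → exceeds allowable

(a) 18 coils; (b) NO, τ_max = 121 MPa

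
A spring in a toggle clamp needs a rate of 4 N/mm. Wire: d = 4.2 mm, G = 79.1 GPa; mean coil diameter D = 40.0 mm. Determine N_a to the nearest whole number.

12

N_a = Gd⁴/(8D³k) = (79.1×10³ × 4.2⁴)/(8 × 40.0³ × 4)
    = 2.46135e+07 / 2.048e+06 = 12.02 → 12 coils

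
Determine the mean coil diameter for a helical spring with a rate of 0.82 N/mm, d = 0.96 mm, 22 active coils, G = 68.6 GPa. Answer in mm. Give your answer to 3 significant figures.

7.39 mm

D = (Gd⁴/(8N_a·k))^(1/3) = (68.6×10³·0.96⁴/(8·22·0.82))^(1/3)
  = (403.722)^(1/3) = 7.3908 mm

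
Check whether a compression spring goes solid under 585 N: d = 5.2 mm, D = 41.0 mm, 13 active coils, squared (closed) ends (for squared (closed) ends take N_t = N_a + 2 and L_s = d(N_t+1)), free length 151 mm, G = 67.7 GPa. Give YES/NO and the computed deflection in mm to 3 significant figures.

YES, δ = 84.7 mm

k = Gd⁴/(8D³N_a) = (67.7×10³)(5.2⁴)/(8·41.0³·13) = 6.9058 N/mm
N_t = 15; L_s = 5.2·16 = 83.2 mm; δ_solid = L₀ − L_s = 151 − 83.2 = 67.8 mm
δ = F/k = 585/6.9058 = 84.711 mm
δ ≥ δ_solid → spring goes solid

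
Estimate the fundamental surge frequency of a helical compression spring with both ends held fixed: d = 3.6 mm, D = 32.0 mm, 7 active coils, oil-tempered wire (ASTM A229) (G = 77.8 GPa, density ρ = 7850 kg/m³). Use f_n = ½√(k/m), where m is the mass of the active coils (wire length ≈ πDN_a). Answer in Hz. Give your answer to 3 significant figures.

178 Hz

k = Gd⁴/(8D³N_a) = (77.8×10³)(3.6⁴)/(8·32.0³·7) = 7.1212 N/mm = 7121.2 N/m
Wire length L = πDN_a = π·32.0·7 = 703.72 mm
m = ρ·(πd²/4)·L = 7850 × 10.179×10⁻⁶ m² × 0.70372 m = 0.056229 kg
f_n = ½√(k/m) = 0.5·√(7121.2/0.056229) = 0.5·√(1.2665e+05) = 177.94 Hz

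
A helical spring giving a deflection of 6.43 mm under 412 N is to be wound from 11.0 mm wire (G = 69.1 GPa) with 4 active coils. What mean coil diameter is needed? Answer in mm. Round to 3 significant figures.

79.0 mm

Required rate k = F/δ = 412/6.43 = 64.075 N/mm
D = (Gd⁴/(8N_a·k))^(1/3) = (69.1×10³·11.0⁴/(8·4·64.075))^(1/3)
  = (493415)^(1/3) = 79.0201 mm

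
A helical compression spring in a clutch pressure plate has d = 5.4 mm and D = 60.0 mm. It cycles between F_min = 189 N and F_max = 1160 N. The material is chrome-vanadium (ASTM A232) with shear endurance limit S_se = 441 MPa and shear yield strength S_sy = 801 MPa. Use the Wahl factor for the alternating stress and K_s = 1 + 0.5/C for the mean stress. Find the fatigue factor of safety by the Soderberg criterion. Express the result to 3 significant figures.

C = D/d = 60.0/5.4 = 11.1111; K_W = (4C−1)/(4C−4)+0.615/C = 1.1295; K_s = 1+0.5/C = 1.0450
F_a = (F_max−F_min)/2 = 485.5 N; F_m = (F_max+F_min)/2 = 674.5 N
τ_a = K_W·8F_aD/(πd³) = 1.1295 × 471.09 = 532.1 MPa
τ_m = K_s·8F_mD/(πd³) = 1.0450 × 654.47 = 683.92 MPa
Soderberg: 1/n_f = τ_a/S_se + τ_m/S_sy = 532.1/441 + 683.92/801 = 1.20658 + 0.85384 = 2.0604
n_f = 1/2.0604 = 0.4853

0.485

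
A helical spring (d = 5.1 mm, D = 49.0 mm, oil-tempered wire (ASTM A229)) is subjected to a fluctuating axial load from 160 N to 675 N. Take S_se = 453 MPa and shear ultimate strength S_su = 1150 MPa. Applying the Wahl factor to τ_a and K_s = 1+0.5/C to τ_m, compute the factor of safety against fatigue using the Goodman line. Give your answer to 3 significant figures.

C = D/d = 49.0/5.1 = 9.6078; K_W = (4C−1)/(4C−4)+0.615/C = 1.1511; K_s = 1+0.5/C = 1.0520
F_a = (F_max−F_min)/2 = 257.5 N; F_m = (F_max+F_min)/2 = 417.5 N
τ_a = K_W·8F_aD/(πd³) = 1.1511 × 242.22 = 278.82 MPa
τ_m = K_s·8F_mD/(πd³) = 1.0520 × 392.72 = 413.16 MPa
Goodman: 1/n_f = τ_a/S_se + τ_m/S_su = 278.82/453 + 413.16/1150 = 0.61551 + 0.35927 = 0.97477
n_f = 1/0.97477 = 1.026

1.03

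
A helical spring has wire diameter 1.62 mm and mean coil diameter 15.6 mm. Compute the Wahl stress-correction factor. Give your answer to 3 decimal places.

C = D/d = 15.6/1.62 = 9.6296
K_W = (4C−1)/(4C−4) + 0.615/C = 37.519/34.519 + 0.0639 = 1.1508

1.151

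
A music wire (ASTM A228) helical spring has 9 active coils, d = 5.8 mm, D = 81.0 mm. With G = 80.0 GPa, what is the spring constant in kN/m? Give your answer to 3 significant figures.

2.37 kN/m

k = Gd⁴/(8D³N_a) = (80.0×10³ × 5.8⁴) / (8 × 81.0³ × 9)
  = 9.0532e+07 / 3.82638e+07 = 2.366 N/mm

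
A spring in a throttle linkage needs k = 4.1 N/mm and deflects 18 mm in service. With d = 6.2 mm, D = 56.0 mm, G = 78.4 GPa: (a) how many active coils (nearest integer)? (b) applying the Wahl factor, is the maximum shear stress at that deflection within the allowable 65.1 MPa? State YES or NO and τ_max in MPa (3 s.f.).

N_a = Gd⁴/(8D³k) = (78.4×10³)(6.2⁴)/(8·56.0³·4.1) = 20.11 → N_a = 20
Actual rate k = Gd⁴/(8D³·20) = 4.1229 N/mm
Working load F = kδ = 4.1229·18 = 74.212 N
C = 56.0/6.2 = 9.0323; K_W = (4C−1)/(4C−4)+0.615/C = 1.1615
τ_max = K_W·8FD/(πd³) = 1.1615·44.404 = 51.574 MPa
τ_max ≤ 65.1 MPa → acceptable

(a) 20 coils; (b) YES, τ_max = 51.6 MPa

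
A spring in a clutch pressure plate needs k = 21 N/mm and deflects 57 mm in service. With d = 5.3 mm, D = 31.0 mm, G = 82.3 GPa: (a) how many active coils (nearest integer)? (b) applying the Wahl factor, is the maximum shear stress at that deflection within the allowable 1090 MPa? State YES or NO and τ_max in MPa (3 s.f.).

(a) 13 coils; (b) YES, τ_max = 798 MPa

N_a = Gd⁴/(8D³k) = (82.3×10³)(5.3⁴)/(8·31.0³·21) = 12.98 → N_a = 13
Actual rate k = Gd⁴/(8D³·13) = 20.96 N/mm
Working load F = kδ = 20.96·57 = 1194.7 N
C = 31.0/5.3 = 5.8491; K_W = (4C−1)/(4C−4)+0.615/C = 1.2598
τ_max = K_W·8FD/(πd³) = 1.2598·633.48 = 798.07 MPa
τ_max ≤ 1090 MPa → acceptable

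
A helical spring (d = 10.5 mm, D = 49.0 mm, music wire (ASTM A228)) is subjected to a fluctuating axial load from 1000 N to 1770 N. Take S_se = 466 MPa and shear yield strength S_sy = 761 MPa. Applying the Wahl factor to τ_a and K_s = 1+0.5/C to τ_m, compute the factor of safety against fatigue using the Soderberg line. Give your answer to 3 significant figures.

C = D/d = 49.0/10.5 = 4.6667; K_W = (4C−1)/(4C−4)+0.615/C = 1.3363; K_s = 1+0.5/C = 1.1071
F_a = (F_max−F_min)/2 = 385 N; F_m = (F_max+F_min)/2 = 1385 N
τ_a = K_W·8F_aD/(πd³) = 1.3363 × 41.498 = 55.455 MPa
τ_m = K_s·8F_mD/(πd³) = 1.1071 × 149.29 = 165.28 MPa
Soderberg: 1/n_f = τ_a/S_se + τ_m/S_sy = 55.455/466 + 165.28/761 = 0.11900 + 0.21719 = 0.33619
n_f = 1/0.33619 = 2.974

2.97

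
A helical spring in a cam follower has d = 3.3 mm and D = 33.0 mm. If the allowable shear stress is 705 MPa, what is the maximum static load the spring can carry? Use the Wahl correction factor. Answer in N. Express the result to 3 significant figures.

C = D/d = 33.0/3.3 = 10.0000
K_W = (4C−1)/(4C−4) + 0.615/C = 39.000/36.000 + 0.0615 = 1.1448
τ_max = K·8FD/(πd³) → F_max = τ_allow·πd³/(8DK)
F_max = 705·π·3.3³/(8·33.0·1.1448) = 79594/302.24 = 263.35 N

263 N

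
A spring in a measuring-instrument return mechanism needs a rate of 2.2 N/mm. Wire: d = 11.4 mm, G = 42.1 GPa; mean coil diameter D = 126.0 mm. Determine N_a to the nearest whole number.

N_a = Gd⁴/(8D³k) = (42.1×10³ × 11.4⁴)/(8 × 126.0³ × 2.2)
    = 7.11052e+08 / 3.52066e+07 = 20.2 → 20 coils

20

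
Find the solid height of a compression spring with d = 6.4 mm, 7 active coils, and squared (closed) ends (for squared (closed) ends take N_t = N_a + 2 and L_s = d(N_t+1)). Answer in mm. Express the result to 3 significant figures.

64.0 mm

squared (closed) ends: N_t = N_a + 2 = 7 + 2 = 9
L_s = d·(N_t+1) = 6.4 × 10 = 64 mm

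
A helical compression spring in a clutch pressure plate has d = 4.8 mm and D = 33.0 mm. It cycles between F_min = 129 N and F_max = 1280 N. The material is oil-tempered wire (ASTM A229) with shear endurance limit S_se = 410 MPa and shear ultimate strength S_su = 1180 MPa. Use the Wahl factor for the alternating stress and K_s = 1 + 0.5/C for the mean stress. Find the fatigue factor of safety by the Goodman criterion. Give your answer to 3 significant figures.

C = D/d = 33.0/4.8 = 6.8750; K_W = (4C−1)/(4C−4)+0.615/C = 1.2171; K_s = 1+0.5/C = 1.0727
F_a = (F_max−F_min)/2 = 575.5 N; F_m = (F_max+F_min)/2 = 704.5 N
τ_a = K_W·8F_aD/(πd³) = 1.2171 × 437.3 = 532.24 MPa
τ_m = K_s·8F_mD/(πd³) = 1.0727 × 535.32 = 574.25 MPa
Goodman: 1/n_f = τ_a/S_se + τ_m/S_su = 532.24/410 + 574.25/1180 = 1.29814 + 0.48665 = 1.7848
n_f = 1/1.7848 = 0.5603

0.560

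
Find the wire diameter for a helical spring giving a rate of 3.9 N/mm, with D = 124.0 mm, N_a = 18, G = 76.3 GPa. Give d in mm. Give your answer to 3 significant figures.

d = (8D³N_a·k / G)^(1/4) = (8·124.0³·18·3.9 / (76.3×10³))^0.25
  = (14034)^0.25 = 10.8841 mm

10.9 mm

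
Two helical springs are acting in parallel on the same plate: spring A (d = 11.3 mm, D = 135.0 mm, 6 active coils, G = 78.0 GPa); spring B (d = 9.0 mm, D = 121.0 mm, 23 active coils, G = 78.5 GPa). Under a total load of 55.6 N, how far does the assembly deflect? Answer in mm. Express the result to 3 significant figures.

k_A = Gd⁴/(8D³N_a) = (78.0×10³)(11.3⁴)/(8·135.0³·6) = 10.769 N/mm
k_B = Gd⁴/(8D³N_a) = (78.5×10³)(9.0⁴)/(8·121.0³·23) = 1.58 N/mm
Parallel: k_eq = 10.769 + 1.58 = 12.349 N/mm
δ = F/k_eq = 55.6/12.349 = 4.5025 mm

4.50 mm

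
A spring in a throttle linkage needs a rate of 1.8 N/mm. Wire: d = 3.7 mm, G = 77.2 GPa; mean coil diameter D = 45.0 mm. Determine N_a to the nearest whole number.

N_a = Gd⁴/(8D³k) = (77.2×10³ × 3.7⁴)/(8 × 45.0³ × 1.8)
    = 1.44685e+07 / 1.3122e+06 = 11.03 → 11 coils

11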